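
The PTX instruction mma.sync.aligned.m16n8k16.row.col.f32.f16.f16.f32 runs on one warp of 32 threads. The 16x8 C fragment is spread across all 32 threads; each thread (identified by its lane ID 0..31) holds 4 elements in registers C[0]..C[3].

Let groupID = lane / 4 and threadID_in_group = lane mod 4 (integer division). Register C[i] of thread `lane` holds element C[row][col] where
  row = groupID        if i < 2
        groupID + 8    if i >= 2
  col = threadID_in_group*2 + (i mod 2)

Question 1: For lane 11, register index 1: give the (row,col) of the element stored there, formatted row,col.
L=11->gid=11>>2=2, tid=11&3=3
[1]->row 2+0=2  col 3·2+1=7

2,7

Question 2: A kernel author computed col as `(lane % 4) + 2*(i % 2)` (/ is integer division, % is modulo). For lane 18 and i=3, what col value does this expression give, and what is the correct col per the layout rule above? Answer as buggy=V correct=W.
buggy=4 correct=5

`(lane % 4) + 2*(i % 2)`[18,3]→4
lane 18→18/4=4, 18 mod 4=2
i=3  r:4+8→12  c:2·2+1→5
col: 4 vs 5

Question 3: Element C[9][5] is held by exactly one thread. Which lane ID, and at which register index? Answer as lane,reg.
r:9=>grp=1,rB=1  c:5=>tig=2,lo=1
L=1*4+2=6  i=1*2+1=3

6,3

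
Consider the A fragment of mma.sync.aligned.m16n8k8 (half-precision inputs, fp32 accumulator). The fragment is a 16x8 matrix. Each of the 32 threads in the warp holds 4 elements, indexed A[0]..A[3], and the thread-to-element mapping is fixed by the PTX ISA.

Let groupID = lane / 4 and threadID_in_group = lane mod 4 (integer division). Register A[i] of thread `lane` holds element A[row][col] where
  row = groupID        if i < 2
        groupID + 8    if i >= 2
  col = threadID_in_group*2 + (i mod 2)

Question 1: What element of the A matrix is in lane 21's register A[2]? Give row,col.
lane 21: grp=5 (21/4), tig=1 (21%4)
i=2: r=5+8=13, c=1*2+0=2

13,2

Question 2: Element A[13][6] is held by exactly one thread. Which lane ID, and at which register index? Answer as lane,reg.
r: 13->gid=5,r8=1  c: 6->tid=3,i&1=0
L=5*4+3=23  i=1*2+0=2

23,2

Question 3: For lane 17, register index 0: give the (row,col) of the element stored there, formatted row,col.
17: G=4,T=1
[0] (4+0,1*2+0) = (4,2)

4,2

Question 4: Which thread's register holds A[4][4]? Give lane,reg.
18,0

r=4→G=4,rhi=0  c=4→T=2,p=0
L=4*4+2=18  i=0*2+0=0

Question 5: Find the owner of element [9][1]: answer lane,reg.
r=9⇒gr=1,Rb=1  c=1⇒th=0,odd=1
L=1*4+0=4  i=1*2+1=3

4,3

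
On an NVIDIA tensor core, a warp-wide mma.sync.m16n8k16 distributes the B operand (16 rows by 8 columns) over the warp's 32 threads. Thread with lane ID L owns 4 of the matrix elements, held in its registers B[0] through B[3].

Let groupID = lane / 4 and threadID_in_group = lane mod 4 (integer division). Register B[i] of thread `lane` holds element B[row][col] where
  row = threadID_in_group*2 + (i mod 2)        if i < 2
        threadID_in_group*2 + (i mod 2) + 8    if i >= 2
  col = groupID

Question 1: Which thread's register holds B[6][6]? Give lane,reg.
c: 6->gid=6  r: 6->r8=0,tid=3,i&1=0
L=6*4+3=27  i=0*2+0=0

27,0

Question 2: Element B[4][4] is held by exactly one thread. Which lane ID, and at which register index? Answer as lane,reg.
c:4=>grp=4  r:4=>rB=0,tig=2,lo=0
L=4*4+2=18  i=0*2+0=0

18,0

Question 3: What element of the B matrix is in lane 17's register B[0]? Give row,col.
L=17→G=17>>2=4, T=17&3=1
[0]→row 1·2+0+0=2  col G=4

2,4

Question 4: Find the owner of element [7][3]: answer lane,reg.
c:3=>grp=3  r:7=>rB=0,tig=3,lo=1
L=3*4+3=15  i=0*2+1=1

15,1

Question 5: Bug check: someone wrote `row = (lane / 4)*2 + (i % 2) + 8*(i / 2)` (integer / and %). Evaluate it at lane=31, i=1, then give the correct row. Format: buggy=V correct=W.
`(lane / 4)*2 + (i % 2) + 8*(i / 2)`[31,1]=>15
lane 31: grp=7 (31/4), tig=3 (31%4)
i=1: r=3*2+1+0=7, c=grp=7
row: 15 vs 7

buggy=15 correct=7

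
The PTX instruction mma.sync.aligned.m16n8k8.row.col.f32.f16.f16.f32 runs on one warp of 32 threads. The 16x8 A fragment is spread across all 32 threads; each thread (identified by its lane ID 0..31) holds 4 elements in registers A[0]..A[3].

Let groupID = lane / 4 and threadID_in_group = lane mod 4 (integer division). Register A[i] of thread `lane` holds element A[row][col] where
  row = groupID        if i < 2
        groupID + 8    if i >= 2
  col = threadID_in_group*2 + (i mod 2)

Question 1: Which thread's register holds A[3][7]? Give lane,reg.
15,1

r=3⇒gr=3,Rb=0  c=7⇒th=3,odd=1
L=3*4+3=15  i=0*2+1=1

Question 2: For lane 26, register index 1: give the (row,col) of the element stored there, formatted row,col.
26: G=6,T=2
[1] (6+0,2*2+1) = (6,5)

6,5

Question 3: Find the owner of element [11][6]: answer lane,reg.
15,2

r=11->g=3,rb=1  c=6->t=3,b0=0
L=3*4+3=15  i=1*2+0=2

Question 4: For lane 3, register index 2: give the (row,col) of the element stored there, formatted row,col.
8,6

lane 3: grp=0 (3/4), tig=3 (3%4)
i=2: r=0+8=8, c=3*2+0=6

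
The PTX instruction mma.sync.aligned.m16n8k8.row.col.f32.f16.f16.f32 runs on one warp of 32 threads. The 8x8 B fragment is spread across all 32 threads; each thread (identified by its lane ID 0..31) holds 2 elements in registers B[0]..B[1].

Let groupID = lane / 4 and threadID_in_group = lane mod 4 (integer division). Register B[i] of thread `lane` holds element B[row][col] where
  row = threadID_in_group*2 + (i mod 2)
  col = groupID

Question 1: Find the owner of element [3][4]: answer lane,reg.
17,1

c:4=>grp=4  r:3=>tig=1,lo=1
L=4*4+1=17  i=1=1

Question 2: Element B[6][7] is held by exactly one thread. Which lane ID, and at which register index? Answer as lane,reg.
31,0

c=7→G=7  r=6→T=3,p=0
L=7*4+3=31  i=0=0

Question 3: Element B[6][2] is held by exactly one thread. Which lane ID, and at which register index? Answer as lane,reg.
c=2→G=2  r=6→T=3,p=0
L=2*4+3=11  i=0=0

11,0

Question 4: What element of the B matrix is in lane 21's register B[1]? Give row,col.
3,5

21: grp=5,tig=1
[1] (1*2+1,5) = (3,5)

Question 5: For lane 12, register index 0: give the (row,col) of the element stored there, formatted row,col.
0,3

L=12=>grp=12>>2=3, tig=12&3=0
[0]=>row 0·2+0=0  col grp=3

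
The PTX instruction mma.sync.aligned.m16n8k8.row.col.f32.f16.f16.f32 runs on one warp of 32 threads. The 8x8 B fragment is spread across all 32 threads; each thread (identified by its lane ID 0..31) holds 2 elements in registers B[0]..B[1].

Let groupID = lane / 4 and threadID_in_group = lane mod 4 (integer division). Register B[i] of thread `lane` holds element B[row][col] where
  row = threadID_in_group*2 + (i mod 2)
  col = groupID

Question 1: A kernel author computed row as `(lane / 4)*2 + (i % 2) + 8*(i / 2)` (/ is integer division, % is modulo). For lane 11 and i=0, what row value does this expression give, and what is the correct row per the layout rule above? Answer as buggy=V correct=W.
`(lane / 4)*2 + (i % 2) + 8*(i / 2)`[11,0]→4
11: G=2,T=3
[0] (3*2+0,2) = (6,2)
row: 4 vs 6

buggy=4 correct=6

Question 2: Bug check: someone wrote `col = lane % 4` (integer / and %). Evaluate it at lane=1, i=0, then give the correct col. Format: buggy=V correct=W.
`lane % 4`[1,0]→1
1: G=0,T=1
[0] (1*2+0,0) = (2,0)
col: 1 vs 0

buggy=1 correct=0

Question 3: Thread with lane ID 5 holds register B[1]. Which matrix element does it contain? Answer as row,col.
3,1

lane 5->5/4=1, 5 mod 4=1
i=1  r:2·1+1->3  c:1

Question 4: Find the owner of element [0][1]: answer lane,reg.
4,0

c=1⇒gr=1  r=0⇒th=0,odd=0
L=1*4+0=4  i=0=0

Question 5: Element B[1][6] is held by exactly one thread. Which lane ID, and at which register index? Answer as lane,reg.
24,1

c=6→G=6  r=1→T=0,p=1
L=6*4+0=24  i=1=1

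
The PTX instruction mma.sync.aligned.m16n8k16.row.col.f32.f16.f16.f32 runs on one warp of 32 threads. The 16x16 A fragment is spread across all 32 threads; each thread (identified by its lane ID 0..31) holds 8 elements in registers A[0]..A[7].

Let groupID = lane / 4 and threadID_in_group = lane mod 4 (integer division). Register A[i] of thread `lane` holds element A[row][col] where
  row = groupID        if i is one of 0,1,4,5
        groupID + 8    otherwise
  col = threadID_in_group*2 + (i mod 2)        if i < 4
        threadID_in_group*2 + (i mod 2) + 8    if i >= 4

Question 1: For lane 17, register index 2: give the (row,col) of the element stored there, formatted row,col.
12,2

lane 17=>17/4=4, 17 mod 4=1
i=2  r:4+8=>12  c:2·1+0+0=>2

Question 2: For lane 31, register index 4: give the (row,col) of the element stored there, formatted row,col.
L=31→G=31>>2=7, T=31&3=3
[4]→row 7+0=7  col 3·2+0+8=14

7,14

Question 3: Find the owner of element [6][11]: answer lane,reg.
25,5

r:6=>grp=6,rB=0  c:11=>cB=1,tig=1,lo=1
L=6*4+1=25  i=1*4+0*2+1=5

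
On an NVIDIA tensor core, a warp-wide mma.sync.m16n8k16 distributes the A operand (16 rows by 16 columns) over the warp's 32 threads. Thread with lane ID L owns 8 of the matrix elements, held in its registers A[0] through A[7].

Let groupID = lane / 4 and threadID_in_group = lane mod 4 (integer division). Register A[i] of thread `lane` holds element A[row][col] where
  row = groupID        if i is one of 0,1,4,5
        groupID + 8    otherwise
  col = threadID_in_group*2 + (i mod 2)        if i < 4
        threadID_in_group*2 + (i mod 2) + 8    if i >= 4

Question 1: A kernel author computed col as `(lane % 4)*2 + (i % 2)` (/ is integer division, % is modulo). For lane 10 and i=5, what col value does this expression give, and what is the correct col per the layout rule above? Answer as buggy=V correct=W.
buggy=5 correct=13

`(lane % 4)*2 + (i % 2)`[10,5]->5
lane 10: gid=2 (10/4), tid=2 (10%4)
i=5: r=2+0=2, c=2*2+1+8=13
col: 5 vs 13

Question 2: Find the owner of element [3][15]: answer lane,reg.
r: 3->gid=3,r8=0  c: 15->c8=1,tid=3,i&1=1
L=3*4+3=15  i=1*4+0*2+1=5

15,5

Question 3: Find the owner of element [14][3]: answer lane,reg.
25,3

r=14->g=6,rb=1  c=3->cb=0,t=1,b0=1
L=6*4+1=25  i=0*4+1*2+1=3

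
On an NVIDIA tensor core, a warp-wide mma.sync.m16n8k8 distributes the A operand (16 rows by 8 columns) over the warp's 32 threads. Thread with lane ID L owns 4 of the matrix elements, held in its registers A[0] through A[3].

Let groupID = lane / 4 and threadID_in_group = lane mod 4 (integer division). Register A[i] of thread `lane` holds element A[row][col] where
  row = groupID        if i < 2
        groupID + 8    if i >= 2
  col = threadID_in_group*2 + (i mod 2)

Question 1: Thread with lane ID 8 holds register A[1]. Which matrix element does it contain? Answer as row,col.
2,1

L=8->gid=8>>2=2, tid=8&3=0
[1]->row 2+0=2  col 0·2+1=1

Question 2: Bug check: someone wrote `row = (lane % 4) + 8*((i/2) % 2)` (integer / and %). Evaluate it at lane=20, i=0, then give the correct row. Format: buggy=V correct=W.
`(lane % 4) + 8*((i/2) % 2)`[20,0]→0
lane 20→20/4=5, 20 mod 4=0
i=0  r:5+0→5  c:2·0+0→0
row: 0 vs 5

buggy=0 correct=5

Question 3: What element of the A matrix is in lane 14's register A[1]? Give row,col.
lane 14: gid=3 (14/4), tid=2 (14%4)
i=1: r=3+0=3, c=2*2+1=5

3,5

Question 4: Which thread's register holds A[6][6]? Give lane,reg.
r: 6->gid=6,r8=0  c: 6->tid=3,i&1=0
L=6*4+3=27  i=0*2+0=0

27,0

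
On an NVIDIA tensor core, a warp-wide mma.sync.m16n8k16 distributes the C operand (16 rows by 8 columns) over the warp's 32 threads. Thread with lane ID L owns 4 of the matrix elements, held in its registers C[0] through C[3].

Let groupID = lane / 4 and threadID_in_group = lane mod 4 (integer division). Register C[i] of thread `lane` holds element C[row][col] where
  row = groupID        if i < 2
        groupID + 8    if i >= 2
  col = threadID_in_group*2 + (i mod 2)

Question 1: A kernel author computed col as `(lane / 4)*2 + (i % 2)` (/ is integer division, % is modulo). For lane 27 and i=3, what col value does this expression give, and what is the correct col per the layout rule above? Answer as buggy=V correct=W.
`(lane / 4)*2 + (i % 2)`[27,3]→13
27: G=6,T=3
[3] (6+8,3*2+1) = (14,7)
col: 13 vs 7

buggy=13 correct=7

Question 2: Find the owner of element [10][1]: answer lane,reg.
8,3

r=10⇒gr=2,Rb=1  c=1⇒th=0,odd=1
L=2*4+0=8  i=1*2+1=3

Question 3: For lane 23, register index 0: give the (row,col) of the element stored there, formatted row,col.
lane 23->23/4=5, 23 mod 4=3
i=0  r:5+0->5  c:2·3+0->6

5,6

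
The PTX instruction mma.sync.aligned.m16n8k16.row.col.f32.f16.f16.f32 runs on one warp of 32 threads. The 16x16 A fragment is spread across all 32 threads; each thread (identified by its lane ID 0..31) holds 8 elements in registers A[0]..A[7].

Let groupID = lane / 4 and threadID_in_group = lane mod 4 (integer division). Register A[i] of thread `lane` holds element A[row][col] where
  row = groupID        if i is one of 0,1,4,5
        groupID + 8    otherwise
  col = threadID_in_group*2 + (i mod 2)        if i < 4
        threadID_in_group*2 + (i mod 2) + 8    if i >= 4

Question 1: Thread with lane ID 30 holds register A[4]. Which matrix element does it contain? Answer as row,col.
lane 30: g=7 (30/4), t=2 (30%4)
i=4: r=7+0=7, c=2*2+0+8=12

7,12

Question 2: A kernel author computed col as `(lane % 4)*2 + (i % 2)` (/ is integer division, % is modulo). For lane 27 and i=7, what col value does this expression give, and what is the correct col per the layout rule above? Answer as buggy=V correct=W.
`(lane % 4)*2 + (i % 2)`[27,7]->7
27: g=6,t=3
[7] (6+8,3*2+1+8) = (14,15)
col: 7 vs 15

buggy=7 correct=15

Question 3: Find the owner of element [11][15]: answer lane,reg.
r=11⇒gr=3,Rb=1  c=15⇒Cb=1,th=3,odd=1
L=3*4+3=15  i=1*4+1*2+1=7

15,7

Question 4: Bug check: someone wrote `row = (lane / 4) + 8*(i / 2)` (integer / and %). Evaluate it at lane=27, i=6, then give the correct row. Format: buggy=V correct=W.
`(lane / 4) + 8*(i / 2)`[27,6]=>30
lane 27=>27/4=6, 27 mod 4=3
i=6  r:6+8=>14  c:2·3+0+8=>14
row: 30 vs 14

buggy=30 correct=14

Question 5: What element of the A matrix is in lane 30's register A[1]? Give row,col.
7,5

lane 30: G=7 (30/4), T=2 (30%4)
i=1: r=7+0=7, c=2*2+1+0=5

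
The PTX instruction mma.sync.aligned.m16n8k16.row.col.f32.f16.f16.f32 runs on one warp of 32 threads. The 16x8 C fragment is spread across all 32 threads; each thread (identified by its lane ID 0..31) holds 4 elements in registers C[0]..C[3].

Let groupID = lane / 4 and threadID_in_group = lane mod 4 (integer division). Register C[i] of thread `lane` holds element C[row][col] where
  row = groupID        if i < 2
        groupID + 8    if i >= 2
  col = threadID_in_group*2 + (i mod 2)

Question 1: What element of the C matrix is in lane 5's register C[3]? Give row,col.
L=5→G=5>>2=1, T=5&3=1
[3]→row 1+8=9  col 1·2+1=3

9,3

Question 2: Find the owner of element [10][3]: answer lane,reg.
r:10=>grp=2,rB=1  c:3=>tig=1,lo=1
L=2*4+1=9  i=1*2+1=3

9,3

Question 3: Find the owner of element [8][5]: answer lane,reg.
r=8⇒gr=0,Rb=1  c=5⇒th=2,odd=1
L=0*4+2=2  i=1*2+1=3

2,3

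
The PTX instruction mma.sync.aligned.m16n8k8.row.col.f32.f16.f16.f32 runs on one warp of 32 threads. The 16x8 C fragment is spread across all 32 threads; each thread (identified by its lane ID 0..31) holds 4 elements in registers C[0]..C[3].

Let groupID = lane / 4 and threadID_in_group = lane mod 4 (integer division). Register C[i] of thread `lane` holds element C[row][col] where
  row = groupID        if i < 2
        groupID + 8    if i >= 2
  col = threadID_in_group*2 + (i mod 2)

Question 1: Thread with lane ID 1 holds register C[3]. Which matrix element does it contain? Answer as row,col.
8,3

lane 1->1/4=0, 1 mod 4=1
i=3  r:0+8->8  c:2·1+1->3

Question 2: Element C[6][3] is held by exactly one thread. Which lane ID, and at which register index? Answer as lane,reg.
r=6→G=6,rhi=0  c=3→T=1,p=1
L=6*4+1=25  i=0*2+1=1

25,1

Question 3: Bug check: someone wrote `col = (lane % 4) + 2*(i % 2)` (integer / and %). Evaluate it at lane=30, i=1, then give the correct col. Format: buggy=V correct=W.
buggy=4 correct=5

`(lane % 4) + 2*(i % 2)`[30,1]→4
lane 30→30/4=7, 30 mod 4=2
i=1  r:7+0→7  c:2·2+1→5
col: 4 vs 5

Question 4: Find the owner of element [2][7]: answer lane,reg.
11,1

r: 2->gid=2,r8=0  c: 7->tid=3,i&1=1
L=2*4+3=11  i=0*2+1=1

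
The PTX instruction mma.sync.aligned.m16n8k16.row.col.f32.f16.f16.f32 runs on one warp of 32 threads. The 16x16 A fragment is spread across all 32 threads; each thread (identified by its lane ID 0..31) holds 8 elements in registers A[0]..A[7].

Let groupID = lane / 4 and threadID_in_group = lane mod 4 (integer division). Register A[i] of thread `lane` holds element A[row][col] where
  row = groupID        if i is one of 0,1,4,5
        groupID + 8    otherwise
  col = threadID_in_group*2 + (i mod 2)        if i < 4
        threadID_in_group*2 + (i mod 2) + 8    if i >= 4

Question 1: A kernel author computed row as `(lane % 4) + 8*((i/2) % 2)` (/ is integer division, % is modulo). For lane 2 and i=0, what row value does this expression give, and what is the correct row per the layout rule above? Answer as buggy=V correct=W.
buggy=2 correct=0

`(lane % 4) + 8*((i/2) % 2)`[2,0]→2
L=2→G=2>>2=0, T=2&3=2
[0]→row 0+0=0  col 2·2+0+0=4
row: 2 vs 0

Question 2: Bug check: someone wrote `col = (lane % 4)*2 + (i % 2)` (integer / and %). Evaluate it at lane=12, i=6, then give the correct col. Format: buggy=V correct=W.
buggy=0 correct=8

`(lane % 4)*2 + (i % 2)`[12,6]->0
lane 12->12/4=3, 12 mod 4=0
i=6  r:3+8->11  c:2·0+0+8->8
col: 0 vs 8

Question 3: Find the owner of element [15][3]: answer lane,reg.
r: 15->gid=7,r8=1  c: 3->c8=0,tid=1,i&1=1
L=7*4+1=29  i=0*4+1*2+1=3

29,3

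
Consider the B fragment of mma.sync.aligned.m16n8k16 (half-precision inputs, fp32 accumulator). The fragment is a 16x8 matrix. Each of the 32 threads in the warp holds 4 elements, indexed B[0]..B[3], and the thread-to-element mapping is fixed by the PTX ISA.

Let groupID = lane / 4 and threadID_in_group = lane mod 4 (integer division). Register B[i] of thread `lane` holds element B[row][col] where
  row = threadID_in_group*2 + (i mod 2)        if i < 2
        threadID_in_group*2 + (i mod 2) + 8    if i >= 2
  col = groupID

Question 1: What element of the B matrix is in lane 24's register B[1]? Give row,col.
24: gr=6,th=0
[1] (0*2+1+0,6) = (1,6)

1,6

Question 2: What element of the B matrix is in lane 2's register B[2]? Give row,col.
12,0

lane 2: gid=0 (2/4), tid=2 (2%4)
i=2: r=2*2+0+8=12, c=gid=0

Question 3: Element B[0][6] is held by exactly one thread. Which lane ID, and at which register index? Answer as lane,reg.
c=6→G=6  r=0→rhi=0,T=0,p=0
L=6*4+0=24  i=0*2+0=0

24,0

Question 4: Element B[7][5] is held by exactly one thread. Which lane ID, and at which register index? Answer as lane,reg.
23,1

c=5->g=5  r=7->rb=0,t=3,b0=1
L=5*4+3=23  i=0*2+1=1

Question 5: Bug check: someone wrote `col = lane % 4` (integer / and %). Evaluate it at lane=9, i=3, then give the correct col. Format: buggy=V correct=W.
buggy=1 correct=2

`lane % 4`[9,3]→1
lane 9→9/4=2, 9 mod 4=1
i=3  r:2·1+1+8→11  c:2
col: 1 vs 2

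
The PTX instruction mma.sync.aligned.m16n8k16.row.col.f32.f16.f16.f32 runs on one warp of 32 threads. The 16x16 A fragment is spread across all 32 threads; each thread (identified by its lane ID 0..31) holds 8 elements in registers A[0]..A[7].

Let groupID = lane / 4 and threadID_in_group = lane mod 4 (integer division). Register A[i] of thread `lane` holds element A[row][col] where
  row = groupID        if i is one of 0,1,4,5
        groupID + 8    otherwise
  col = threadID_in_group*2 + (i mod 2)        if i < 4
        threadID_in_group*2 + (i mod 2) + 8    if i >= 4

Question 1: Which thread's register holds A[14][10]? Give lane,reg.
r:14=>grp=6,rB=1  c:10=>cB=1,tig=1,lo=0
L=6*4+1=25  i=1*4+1*2+0=6

25,6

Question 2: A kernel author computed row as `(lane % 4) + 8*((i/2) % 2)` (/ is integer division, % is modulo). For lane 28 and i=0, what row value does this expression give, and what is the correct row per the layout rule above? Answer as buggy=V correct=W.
`(lane % 4) + 8*((i/2) % 2)`[28,0]=>0
lane 28: grp=7 (28/4), tig=0 (28%4)
i=0: r=7+0=7, c=0*2+0+0=0
row: 0 vs 7

buggy=0 correct=7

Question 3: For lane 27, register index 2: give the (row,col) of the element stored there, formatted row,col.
14,6

lane 27: G=6 (27/4), T=3 (27%4)
i=2: r=6+8=14, c=3*2+0+0=6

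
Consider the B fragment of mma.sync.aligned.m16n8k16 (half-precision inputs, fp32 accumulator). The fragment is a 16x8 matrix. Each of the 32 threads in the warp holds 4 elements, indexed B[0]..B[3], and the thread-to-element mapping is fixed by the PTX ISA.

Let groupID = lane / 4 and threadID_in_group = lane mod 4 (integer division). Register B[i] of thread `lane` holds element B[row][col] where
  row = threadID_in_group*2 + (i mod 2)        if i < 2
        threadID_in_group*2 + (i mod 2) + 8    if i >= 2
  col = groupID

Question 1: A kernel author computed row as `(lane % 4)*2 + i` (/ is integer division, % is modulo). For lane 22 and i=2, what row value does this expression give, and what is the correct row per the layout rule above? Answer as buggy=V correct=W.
buggy=6 correct=12

`(lane % 4)*2 + i`[22,2]→6
lane 22: G=5 (22/4), T=2 (22%4)
i=2: r=2*2+0+8=12, c=G=5
row: 6 vs 12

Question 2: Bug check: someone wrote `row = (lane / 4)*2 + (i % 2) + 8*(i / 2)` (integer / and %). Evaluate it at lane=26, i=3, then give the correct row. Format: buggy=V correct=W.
buggy=21 correct=13

`(lane / 4)*2 + (i % 2) + 8*(i / 2)`[26,3]->21
L=26->gid=26>>2=6, tid=26&3=2
[3]->row 2·2+1+8=13  col gid=6
row: 21 vs 13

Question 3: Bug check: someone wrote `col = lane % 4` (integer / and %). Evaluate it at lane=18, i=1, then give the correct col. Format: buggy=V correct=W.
`lane % 4`[18,1]⇒2
lane 18: gr=4 (18/4), th=2 (18%4)
i=1: r=2*2+1+0=5, c=gr=4
col: 2 vs 4

buggy=2 correct=4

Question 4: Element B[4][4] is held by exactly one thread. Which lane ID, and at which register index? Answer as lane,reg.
c=4->g=4  r=4->rb=0,t=2,b0=0
L=4*4+2=18  i=0*2+0=0

18,0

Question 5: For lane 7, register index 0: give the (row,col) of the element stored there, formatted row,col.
6,1

lane 7->7/4=1, 7 mod 4=3
i=0  r:2·3+0+0->6  c:1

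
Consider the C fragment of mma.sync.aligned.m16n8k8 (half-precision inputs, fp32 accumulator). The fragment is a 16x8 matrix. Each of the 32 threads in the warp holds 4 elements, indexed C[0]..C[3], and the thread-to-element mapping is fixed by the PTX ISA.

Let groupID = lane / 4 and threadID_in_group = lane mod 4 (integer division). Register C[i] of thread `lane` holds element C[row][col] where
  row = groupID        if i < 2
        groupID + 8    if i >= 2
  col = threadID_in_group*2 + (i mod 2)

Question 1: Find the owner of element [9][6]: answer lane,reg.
r=9⇒gr=1,Rb=1  c=6⇒th=3,odd=0
L=1*4+3=7  i=1*2+0=2

7,2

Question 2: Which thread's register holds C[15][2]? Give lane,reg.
r=15->g=7,rb=1  c=2->t=1,b0=0
L=7*4+1=29  i=1*2+0=2

29,2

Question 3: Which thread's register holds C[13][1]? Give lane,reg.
r: 13->gid=5,r8=1  c: 1->tid=0,i&1=1
L=5*4+0=20  i=1*2+1=3

20,3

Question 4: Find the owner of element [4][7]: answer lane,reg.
r=4→G=4,rhi=0  c=7→T=3,p=1
L=4*4+3=19  i=0*2+1=1

19,1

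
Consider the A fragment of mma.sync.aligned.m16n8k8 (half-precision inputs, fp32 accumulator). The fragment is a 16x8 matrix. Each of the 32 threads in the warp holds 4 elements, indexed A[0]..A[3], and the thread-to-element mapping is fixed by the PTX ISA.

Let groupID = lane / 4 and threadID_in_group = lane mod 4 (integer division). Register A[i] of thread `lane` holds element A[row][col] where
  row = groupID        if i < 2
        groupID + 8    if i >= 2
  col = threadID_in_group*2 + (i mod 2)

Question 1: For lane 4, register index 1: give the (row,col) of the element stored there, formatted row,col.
1,1

lane 4→4/4=1, 4 mod 4=0
i=1  r:1+0→1  c:2·0+1→1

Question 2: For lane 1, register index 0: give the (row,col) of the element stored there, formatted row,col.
0,2

lane 1→1/4=0, 1 mod 4=1
i=0  r:0+0→0  c:2·1+0→2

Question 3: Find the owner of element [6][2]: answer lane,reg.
r:6=>grp=6,rB=0  c:2=>tig=1,lo=0
L=6*4+1=25  i=0*2+0=0

25,0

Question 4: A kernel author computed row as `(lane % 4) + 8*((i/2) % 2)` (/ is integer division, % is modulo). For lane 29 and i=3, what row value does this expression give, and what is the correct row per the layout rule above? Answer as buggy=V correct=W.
`(lane % 4) + 8*((i/2) % 2)`[29,3]->9
29: g=7,t=1
[3] (7+8,1*2+1) = (15,3)
row: 9 vs 15

buggy=9 correct=15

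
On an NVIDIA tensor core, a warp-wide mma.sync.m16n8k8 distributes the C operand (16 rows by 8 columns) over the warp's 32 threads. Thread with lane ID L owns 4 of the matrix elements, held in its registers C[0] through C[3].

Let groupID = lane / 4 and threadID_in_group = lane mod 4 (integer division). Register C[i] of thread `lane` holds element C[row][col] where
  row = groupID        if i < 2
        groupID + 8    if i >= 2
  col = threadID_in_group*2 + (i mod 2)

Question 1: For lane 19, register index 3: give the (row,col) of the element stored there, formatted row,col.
12,7

19: gr=4,th=3
[3] (4+8,3*2+1) = (12,7)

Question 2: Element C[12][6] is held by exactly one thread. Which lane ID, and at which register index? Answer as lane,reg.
19,2

r=12⇒gr=4,Rb=1  c=6⇒th=3,odd=0
L=4*4+3=19  i=1*2+0=2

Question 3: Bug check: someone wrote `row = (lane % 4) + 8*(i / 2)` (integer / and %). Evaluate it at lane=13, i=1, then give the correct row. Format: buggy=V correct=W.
`(lane % 4) + 8*(i / 2)`[13,1]=>1
lane 13: grp=3 (13/4), tig=1 (13%4)
i=1: r=3+0=3, c=1*2+1=3
row: 1 vs 3

buggy=1 correct=3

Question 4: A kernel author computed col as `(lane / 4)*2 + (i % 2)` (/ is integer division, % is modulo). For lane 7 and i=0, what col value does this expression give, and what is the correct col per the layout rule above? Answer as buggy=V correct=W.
buggy=2 correct=6

`(lane / 4)*2 + (i % 2)`[7,0]->2
lane 7->7/4=1, 7 mod 4=3
i=0  r:1+0->1  c:2·3+0->6
col: 2 vs 6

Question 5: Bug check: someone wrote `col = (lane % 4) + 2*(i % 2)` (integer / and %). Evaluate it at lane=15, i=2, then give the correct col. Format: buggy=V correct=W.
buggy=3 correct=6

`(lane % 4) + 2*(i % 2)`[15,2]->3
L=15->g=15>>2=3, t=15&3=3
[2]->row 3+8=11  col 3·2+0=6
col: 3 vs 6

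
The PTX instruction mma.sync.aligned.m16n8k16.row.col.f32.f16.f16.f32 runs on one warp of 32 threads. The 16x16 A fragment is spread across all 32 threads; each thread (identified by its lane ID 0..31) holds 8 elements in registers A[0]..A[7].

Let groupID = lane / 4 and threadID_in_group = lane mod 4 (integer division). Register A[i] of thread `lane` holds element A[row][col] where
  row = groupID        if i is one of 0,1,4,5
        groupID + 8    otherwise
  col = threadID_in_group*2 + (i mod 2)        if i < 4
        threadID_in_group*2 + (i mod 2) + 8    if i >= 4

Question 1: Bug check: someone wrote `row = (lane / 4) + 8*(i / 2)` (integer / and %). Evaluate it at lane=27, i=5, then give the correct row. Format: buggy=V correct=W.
`(lane / 4) + 8*(i / 2)`[27,5]=>22
lane 27=>27/4=6, 27 mod 4=3
i=5  r:6+0=>6  c:2·3+1+8=>15
row: 22 vs 6

buggy=22 correct=6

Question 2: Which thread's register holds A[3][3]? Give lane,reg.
r=3->g=3,rb=0  c=3->cb=0,t=1,b0=1
L=3*4+1=13  i=0*4+0*2+1=1

13,1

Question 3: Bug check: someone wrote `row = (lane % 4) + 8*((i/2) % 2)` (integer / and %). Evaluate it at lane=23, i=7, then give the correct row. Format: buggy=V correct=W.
`(lane % 4) + 8*((i/2) % 2)`[23,7]->11
lane 23->23/4=5, 23 mod 4=3
i=7  r:5+8->13  c:2·3+1+8->15
row: 11 vs 13

buggy=11 correct=13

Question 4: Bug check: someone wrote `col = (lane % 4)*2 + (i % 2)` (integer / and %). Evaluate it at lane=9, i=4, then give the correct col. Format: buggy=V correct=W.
buggy=2 correct=10

`(lane % 4)*2 + (i % 2)`[9,4]->2
lane 9->9/4=2, 9 mod 4=1
i=4  r:2+0->2  c:2·1+0+8->10
col: 2 vs 10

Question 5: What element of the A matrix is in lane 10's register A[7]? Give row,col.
10,13

L=10->g=10>>2=2, t=10&3=2
[7]->row 2+8=10  col 2·2+1+8=13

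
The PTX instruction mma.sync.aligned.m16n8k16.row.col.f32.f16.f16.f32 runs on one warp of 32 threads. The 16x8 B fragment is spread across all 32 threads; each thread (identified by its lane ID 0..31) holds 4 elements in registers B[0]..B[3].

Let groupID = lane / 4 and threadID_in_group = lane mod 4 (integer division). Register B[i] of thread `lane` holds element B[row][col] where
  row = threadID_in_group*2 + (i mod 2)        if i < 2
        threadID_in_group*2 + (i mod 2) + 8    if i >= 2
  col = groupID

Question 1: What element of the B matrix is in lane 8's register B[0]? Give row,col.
0,2

lane 8: gid=2 (8/4), tid=0 (8%4)
i=0: r=0*2+0+0=0, c=gid=2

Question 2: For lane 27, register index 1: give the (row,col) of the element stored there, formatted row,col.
lane 27: grp=6 (27/4), tig=3 (27%4)
i=1: r=3*2+1+0=7, c=grp=6

7,6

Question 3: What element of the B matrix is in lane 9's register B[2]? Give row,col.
10,2

9: g=2,t=1
[2] (1*2+0+8,2) = (10,2)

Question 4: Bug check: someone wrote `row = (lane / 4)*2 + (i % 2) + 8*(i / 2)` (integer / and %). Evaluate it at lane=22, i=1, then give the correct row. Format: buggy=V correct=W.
buggy=11 correct=5

`(lane / 4)*2 + (i % 2) + 8*(i / 2)`[22,1]->11
L=22->g=22>>2=5, t=22&3=2
[1]->row 2·2+1+0=5  col g=5
row: 11 vs 5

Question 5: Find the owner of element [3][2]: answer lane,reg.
9,1

c=2⇒gr=2  r=3⇒Rb=0,th=1,odd=1
L=2*4+1=9  i=0*2+1=1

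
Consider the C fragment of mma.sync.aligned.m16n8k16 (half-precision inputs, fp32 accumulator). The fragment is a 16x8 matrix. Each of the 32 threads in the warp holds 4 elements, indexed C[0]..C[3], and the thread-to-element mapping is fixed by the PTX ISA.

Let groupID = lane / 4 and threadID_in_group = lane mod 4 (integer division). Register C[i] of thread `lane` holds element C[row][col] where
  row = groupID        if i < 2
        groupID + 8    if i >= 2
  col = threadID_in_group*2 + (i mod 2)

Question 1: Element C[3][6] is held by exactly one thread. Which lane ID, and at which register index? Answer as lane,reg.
r:3=>grp=3,rB=0  c:6=>tig=3,lo=0
L=3*4+3=15  i=0*2+0=0

15,0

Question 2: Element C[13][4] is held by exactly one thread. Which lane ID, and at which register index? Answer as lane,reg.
22,2

r=13->g=5,rb=1  c=4->t=2,b0=0
L=5*4+2=22  i=1*2+0=2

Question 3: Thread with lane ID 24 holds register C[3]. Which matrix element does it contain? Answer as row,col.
14,1

lane 24: grp=6 (24/4), tig=0 (24%4)
i=3: r=6+8=14, c=0*2+1=1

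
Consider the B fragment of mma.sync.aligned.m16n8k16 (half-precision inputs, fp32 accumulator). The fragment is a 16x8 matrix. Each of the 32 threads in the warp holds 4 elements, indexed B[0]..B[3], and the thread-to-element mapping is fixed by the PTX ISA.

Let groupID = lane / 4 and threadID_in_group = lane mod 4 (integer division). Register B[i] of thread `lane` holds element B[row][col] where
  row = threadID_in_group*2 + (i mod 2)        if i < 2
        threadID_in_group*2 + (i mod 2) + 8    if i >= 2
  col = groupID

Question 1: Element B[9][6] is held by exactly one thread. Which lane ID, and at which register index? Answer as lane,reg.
24,3

c:6=>grp=6  r:9=>rB=1,tig=0,lo=1
L=6*4+0=24  i=1*2+1=3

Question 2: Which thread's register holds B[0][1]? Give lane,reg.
c=1→G=1  r=0→rhi=0,T=0,p=0
L=1*4+0=4  i=0*2+0=0

4,0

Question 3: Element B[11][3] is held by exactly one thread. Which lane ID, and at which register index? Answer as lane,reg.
c=3⇒gr=3  r=11⇒Rb=1,th=1,odd=1
L=3*4+1=13  i=1*2+1=3

13,3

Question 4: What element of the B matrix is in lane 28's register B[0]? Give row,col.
0,7

lane 28→28/4=7, 28 mod 4=0
i=0  r:2·0+0+0→0  c:7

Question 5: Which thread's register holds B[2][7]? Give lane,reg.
29,0

c=7->g=7  r=2->rb=0,t=1,b0=0
L=7*4+1=29  i=0*2+0=0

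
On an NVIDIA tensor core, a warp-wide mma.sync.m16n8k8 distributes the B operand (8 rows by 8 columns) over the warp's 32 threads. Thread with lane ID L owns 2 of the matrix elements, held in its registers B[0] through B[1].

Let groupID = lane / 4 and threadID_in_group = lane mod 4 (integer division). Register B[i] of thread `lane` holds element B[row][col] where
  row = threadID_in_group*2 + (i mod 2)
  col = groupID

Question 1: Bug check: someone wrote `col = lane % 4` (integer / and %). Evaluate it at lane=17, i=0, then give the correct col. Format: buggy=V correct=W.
buggy=1 correct=4

`lane % 4`[17,0]->1
L=17->gid=17>>2=4, tid=17&3=1
[0]->row 1·2+0=2  col gid=4
col: 1 vs 4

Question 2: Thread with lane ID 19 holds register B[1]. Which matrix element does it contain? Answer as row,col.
7,4

L=19->gid=19>>2=4, tid=19&3=3
[1]->row 3·2+1=7  col gid=4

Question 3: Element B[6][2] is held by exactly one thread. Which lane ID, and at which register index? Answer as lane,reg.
c=2->g=2  r=6->t=3,b0=0
L=2*4+3=11  i=0=0

11,0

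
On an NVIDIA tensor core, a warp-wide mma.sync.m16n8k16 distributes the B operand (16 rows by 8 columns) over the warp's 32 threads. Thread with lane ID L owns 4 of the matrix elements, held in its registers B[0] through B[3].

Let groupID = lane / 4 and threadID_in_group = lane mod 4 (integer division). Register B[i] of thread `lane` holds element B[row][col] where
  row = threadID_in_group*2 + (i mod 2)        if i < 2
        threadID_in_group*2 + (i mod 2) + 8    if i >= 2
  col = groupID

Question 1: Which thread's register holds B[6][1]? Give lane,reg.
7,0

c: 1->gid=1  r: 6->r8=0,tid=3,i&1=0
L=1*4+3=7  i=0*2+0=0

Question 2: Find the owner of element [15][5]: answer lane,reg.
23,3

c=5→G=5  r=15→rhi=1,T=3,p=1
L=5*4+3=23  i=1*2+1=3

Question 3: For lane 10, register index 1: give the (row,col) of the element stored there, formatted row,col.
5,2

10: g=2,t=2
[1] (2*2+1+0,2) = (5,2)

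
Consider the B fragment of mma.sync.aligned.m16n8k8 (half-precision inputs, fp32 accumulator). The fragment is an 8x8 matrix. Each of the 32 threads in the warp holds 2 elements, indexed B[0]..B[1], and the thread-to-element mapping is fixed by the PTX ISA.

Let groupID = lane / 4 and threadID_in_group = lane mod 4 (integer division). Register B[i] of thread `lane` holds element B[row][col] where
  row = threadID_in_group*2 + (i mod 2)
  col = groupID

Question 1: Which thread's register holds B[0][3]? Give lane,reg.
12,0

c=3⇒gr=3  r=0⇒th=0,odd=0
L=3*4+0=12  i=0=0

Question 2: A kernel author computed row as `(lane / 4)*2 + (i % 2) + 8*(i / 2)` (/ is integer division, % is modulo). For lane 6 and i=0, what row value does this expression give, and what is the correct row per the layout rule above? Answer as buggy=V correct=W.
buggy=2 correct=4

`(lane / 4)*2 + (i % 2) + 8*(i / 2)`[6,0]=>2
lane 6: grp=1 (6/4), tig=2 (6%4)
i=0: r=2*2+0=4, c=grp=1
row: 2 vs 4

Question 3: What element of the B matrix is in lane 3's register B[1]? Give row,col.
7,0

3: grp=0,tig=3
[1] (3*2+1,0) = (7,0)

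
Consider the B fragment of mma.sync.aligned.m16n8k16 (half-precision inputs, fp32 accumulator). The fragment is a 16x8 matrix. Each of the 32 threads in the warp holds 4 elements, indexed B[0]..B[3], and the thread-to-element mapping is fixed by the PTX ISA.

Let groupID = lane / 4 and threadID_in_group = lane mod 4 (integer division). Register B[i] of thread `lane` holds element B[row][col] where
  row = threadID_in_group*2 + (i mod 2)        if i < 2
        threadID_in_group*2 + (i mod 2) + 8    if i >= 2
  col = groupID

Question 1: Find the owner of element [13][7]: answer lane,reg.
c=7→G=7  r=13→rhi=1,T=2,p=1
L=7*4+2=30  i=1*2+1=3

30,3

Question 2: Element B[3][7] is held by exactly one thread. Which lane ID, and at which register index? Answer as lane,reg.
c=7→G=7  r=3→rhi=0,T=1,p=1
L=7*4+1=29  i=0*2+1=1

29,1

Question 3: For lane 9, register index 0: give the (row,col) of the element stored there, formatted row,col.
2,2

L=9->gid=9>>2=2, tid=9&3=1
[0]->row 1·2+0+0=2  col gid=2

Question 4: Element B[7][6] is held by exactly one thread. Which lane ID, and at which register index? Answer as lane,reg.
c:6=>grp=6  r:7=>rB=0,tig=3,lo=1
L=6*4+3=27  i=0*2+1=1

27,1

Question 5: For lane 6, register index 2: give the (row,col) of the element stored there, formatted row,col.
12,1

L=6->g=6>>2=1, t=6&3=2
[2]->row 2·2+0+8=12  col g=1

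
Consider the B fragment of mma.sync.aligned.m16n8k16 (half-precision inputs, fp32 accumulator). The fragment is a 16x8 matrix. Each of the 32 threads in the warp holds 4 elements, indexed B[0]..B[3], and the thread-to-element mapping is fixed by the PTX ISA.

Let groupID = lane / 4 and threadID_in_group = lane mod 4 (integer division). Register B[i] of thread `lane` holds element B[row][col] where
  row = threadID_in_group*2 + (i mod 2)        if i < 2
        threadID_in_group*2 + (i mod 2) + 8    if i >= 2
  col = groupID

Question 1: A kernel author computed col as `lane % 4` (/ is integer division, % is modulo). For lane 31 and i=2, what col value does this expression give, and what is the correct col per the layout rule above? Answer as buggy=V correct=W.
buggy=3 correct=7

`lane % 4`[31,2]→3
lane 31: G=7 (31/4), T=3 (31%4)
i=2: r=3*2+0+8=14, c=G=7
col: 3 vs 7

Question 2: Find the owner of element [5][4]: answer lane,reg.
18,1

c:4=>grp=4  r:5=>rB=0,tig=2,lo=1
L=4*4+2=18  i=0*2+1=1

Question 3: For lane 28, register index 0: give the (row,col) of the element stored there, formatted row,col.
0,7

28: G=7,T=0
[0] (0*2+0+0,7) = (0,7)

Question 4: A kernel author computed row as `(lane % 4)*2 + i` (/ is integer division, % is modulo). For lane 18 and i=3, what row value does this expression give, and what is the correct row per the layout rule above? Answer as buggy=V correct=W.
buggy=7 correct=13

`(lane % 4)*2 + i`[18,3]->7
18: g=4,t=2
[3] (2*2+1+8,4) = (13,4)
row: 7 vs 13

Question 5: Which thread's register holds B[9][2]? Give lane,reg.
c:2=>grp=2  r:9=>rB=1,tig=0,lo=1
L=2*4+0=8  i=1*2+1=3

8,3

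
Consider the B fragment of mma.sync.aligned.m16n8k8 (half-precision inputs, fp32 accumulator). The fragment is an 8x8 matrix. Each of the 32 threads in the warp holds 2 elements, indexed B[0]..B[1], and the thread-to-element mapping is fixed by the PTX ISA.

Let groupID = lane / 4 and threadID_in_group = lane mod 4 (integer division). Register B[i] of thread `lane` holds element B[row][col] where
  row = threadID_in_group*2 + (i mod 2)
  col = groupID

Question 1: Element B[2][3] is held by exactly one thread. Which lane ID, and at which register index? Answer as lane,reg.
c=3⇒gr=3  r=2⇒th=1,odd=0
L=3*4+1=13  i=0=0

13,0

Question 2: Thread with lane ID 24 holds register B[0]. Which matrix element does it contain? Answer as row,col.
L=24=>grp=24>>2=6, tig=24&3=0
[0]=>row 0·2+0=0  col grp=6

0,6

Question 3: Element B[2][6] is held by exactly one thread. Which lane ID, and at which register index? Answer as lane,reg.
25,0

c:6=>grp=6  r:2=>tig=1,lo=0
L=6*4+1=25  i=0=0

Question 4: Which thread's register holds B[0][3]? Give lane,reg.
12,0

c: 3->gid=3  r: 0->tid=0,i&1=0
L=3*4+0=12  i=0=0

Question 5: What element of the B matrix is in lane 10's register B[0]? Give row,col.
4,2

lane 10: g=2 (10/4), t=2 (10%4)
i=0: r=2*2+0=4, c=g=2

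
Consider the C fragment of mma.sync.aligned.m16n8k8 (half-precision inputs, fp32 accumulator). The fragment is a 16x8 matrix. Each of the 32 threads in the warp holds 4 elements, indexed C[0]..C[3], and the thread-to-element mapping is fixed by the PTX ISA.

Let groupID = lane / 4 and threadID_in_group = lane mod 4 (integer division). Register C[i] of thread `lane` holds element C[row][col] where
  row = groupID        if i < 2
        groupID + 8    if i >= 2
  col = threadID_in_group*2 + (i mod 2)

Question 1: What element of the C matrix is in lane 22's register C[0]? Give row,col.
22: gr=5,th=2
[0] (5+0,2*2+0) = (5,4)

5,4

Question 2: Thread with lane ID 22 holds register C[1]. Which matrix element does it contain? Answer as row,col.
5,5

L=22⇒gr=22>>2=5, th=22&3=2
[1]⇒row 5+0=5  col 2·2+1=5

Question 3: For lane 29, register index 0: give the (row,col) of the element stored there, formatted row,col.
lane 29⇒29/4=7, 29 mod 4=1
i=0  r:7+0⇒7  c:2·1+0⇒2

7,2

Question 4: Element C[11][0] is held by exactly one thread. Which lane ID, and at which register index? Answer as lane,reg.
12,2

r:11=>grp=3,rB=1  c:0=>tig=0,lo=0
L=3*4+0=12  i=1*2+0=2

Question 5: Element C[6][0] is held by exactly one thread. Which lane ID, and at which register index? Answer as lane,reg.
24,0

r=6→G=6,rhi=0  c=0→T=0,p=0
L=6*4+0=24  i=0*2+0=0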